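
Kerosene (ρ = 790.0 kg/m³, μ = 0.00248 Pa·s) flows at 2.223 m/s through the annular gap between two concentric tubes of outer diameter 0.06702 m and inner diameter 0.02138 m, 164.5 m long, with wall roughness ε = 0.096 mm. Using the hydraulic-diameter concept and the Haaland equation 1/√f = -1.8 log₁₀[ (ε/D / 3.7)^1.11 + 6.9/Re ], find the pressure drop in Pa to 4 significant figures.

Hydraulic diameter D_h = 4A/P = D_o - D_i = 0.06702 - 0.02138 = 0.04564 m.
Re = ρVD_h/μ = 790·2.223·0.04564/0.00248 = 3.232e+04.
ε/D_h = 9.6e-05/0.04564 = 0.0021; Haaland gives 1/√f = -1.8 log₁₀[0.00025+0.000213] = 6.001, so f = 0.02777.
ΔP = f(L/D_h)(ρV²/2) = 0.02777·164.5/0.04564·1952 = 1.953e+05 Pa.

ΔP ≈ 195300 Pa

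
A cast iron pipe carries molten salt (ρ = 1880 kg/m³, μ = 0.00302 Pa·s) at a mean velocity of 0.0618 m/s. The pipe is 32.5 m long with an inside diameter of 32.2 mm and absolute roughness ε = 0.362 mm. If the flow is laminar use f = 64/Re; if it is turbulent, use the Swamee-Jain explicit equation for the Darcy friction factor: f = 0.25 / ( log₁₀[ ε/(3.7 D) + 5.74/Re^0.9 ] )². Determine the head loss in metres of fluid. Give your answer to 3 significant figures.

h_f ≈ 0.0102 m

Reynolds number Re = ρVD/μ = 1880 · 0.0618 · 0.0322 / 0.00302 = 1239.
Re < 2300 → laminar flow, so f = 64/Re = 64/1239 = 0.05166 (the turbulent correlation is not needed).
Darcy-Weisbach: ΔP = f(L/D)(ρV²/2) = 0.05166·(32.5/0.0322)·(1880·0.0618²/2) = 0.05166·1009·3.59 = 187.2 Pa.
Head loss h_f = ΔP/(ρg) = 187.2/(1880·9.81) = 0.0102 m.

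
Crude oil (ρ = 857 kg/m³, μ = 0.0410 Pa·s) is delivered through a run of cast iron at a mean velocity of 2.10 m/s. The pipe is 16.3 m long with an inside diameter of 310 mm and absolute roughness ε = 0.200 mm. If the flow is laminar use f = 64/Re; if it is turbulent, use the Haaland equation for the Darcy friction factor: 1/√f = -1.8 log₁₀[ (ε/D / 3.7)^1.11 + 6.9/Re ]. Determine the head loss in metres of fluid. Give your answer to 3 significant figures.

Reynolds number Re = ρVD/μ = 857 · 2.1 · 0.31 / 0.041 = 1.361e+04.
Re > 4000 → turbulent. Relative roughness ε/D = 0.0002/0.31 = 0.000645. Haaland: 1/√f = -1.8 log₁₀[(0.000645/3.7)^1.11 + 6.9/1.361e+04] = -1.8 log₁₀[6.73e-05 + 0.000507] = 5.833, so f = 0.02939.
Darcy-Weisbach: ΔP = f(L/D)(ρV²/2) = 0.02939·(16.3/0.31)·(857·2.1²/2) = 0.02939·52.58·1890 = 2920 Pa.
Head loss h_f = ΔP/(ρg) = 2920/(857·9.81) = 0.347 m.

h_f ≈ 0.347 m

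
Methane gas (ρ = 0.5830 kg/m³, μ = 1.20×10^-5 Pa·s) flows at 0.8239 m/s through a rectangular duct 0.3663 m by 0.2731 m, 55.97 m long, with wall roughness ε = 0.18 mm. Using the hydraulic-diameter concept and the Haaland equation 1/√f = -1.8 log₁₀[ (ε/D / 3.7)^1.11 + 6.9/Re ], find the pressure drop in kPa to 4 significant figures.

ΔP ≈ 0.001057 kPa

Hydraulic diameter D_h = 4A/P = 4·(0.3663·0.2731)/(2·(0.3663+0.2731)) = 0.4001/1.279 = 0.3129 m.
Re = ρVD_h/μ = 0.583·0.8239·0.3129/1.2e-05 = 1.253e+04.
ε/D_h = 0.00018/0.3129 = 0.000575; Haaland gives 1/√f = -1.8 log₁₀[5.93e-05+0.000551] = 5.786, so f = 0.02987.
ΔP = f(L/D_h)(ρV²/2) = 0.02987·55.97/0.3129·0.1979 = 1.057 Pa.
ΔP = 0.001057 kPa.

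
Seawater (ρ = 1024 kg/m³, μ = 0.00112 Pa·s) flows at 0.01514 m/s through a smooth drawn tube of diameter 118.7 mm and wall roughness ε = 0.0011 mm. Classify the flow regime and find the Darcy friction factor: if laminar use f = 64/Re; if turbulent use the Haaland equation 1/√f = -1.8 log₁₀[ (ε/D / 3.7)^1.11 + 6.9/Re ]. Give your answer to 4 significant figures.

f ≈ 0.03895

Re = ρVD/μ = 1024·0.01514·0.1187/0.00112 = 1643.
Re < 2300 → laminar, so f = 64/Re = 0.03895 (roughness is irrelevant in laminar flow).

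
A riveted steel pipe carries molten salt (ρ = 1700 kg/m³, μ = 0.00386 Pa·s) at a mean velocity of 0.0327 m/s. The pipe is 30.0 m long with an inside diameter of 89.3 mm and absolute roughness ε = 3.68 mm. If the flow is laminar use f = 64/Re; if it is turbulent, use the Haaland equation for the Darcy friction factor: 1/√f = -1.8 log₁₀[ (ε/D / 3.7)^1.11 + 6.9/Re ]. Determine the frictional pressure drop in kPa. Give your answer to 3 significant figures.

Reynolds number Re = ρVD/μ = 1700 · 0.0327 · 0.0893 / 0.00386 = 1286.
Re < 2300 → laminar flow, so f = 64/Re = 64/1286 = 0.04976 (the turbulent correlation is not needed).
Darcy-Weisbach: ΔP = f(L/D)(ρV²/2) = 0.04976·(30/0.0893)·(1700·0.0327²/2) = 0.04976·335.9·0.9089 = 15.2 Pa.
ΔP = 15.2 Pa = 0.0152 kPa.

ΔP ≈ 0.0152 kPa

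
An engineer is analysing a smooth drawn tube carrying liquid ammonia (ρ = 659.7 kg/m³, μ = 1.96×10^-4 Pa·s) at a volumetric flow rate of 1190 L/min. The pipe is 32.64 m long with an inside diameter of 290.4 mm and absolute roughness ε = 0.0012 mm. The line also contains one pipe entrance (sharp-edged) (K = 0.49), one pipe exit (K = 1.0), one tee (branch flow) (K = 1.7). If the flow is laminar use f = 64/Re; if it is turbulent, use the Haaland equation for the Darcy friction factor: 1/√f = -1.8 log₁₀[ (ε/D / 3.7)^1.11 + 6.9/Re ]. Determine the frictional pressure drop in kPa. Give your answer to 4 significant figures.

Q = 1190 L/min = 1190/60000 = 0.01983 m³/s.
Cross-sectional area A = πD²/4 = π(0.2904)²/4 = 0.06623 m²; mean velocity V = Q/A = 0.01983/0.06623 = 0.2994 m/s.
Reynolds number Re = ρVD/μ = 659.7 · 0.2994 · 0.2904 / 0.000196 = 2.927e+05.
Re > 4000 → turbulent. Relative roughness ε/D = 1.2e-06/0.2904 = 4.13e-06. Haaland: 1/√f = -1.8 log₁₀[(4.13e-06/3.7)^1.11 + 6.9/2.927e+05] = -1.8 log₁₀[2.47e-07 + 2.36e-05] = 8.321, so f = 0.01444.
Total minor-loss coefficient ΣK = 1·0.49 + 1·1 + 1·1.7 = 3.19.
ΔP = [f·L/D + ΣK]·(ρV²/2) = [0.01444·32.64/0.2904 + 3.19]·(659.7·0.2994²/2) = [1.623 + 3.19]·29.58 = 142.4 Pa.
ΔP = 142.4 Pa = 0.1424 kPa.

ΔP ≈ 0.1424 kPa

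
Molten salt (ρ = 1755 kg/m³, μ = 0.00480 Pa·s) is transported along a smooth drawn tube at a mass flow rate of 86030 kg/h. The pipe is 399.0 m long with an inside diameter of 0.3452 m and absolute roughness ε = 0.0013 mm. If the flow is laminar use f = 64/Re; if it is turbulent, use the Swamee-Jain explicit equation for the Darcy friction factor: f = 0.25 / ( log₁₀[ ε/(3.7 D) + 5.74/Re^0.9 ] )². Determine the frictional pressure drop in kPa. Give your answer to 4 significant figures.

ṁ = 86030 kg/h = 86030/3600 = 23.9 kg/s.
A = πD²/4 = π(0.3452)²/4 = 0.09359 m²; mean velocity V = ṁ/(ρA) = 23.9/(1755 · 0.09359) = 0.1455 m/s.
Reynolds number Re = ρVD/μ = 1755 · 0.1455 · 0.3452 / 0.0048 = 1.836e+04.
Re > 4000 → turbulent. Relative roughness ε/D = 1.3e-06/0.3452 = 3.77e-06. Swamee-Jain: f = 0.25/(log₁₀[3.77e-06/3.7 + 5.74/1.836e+04^0.9])² = 0.25/(log₁₀[1.02e-06 + 0.000834])² = 0.25/(-3.078)² = 0.02639.
Darcy-Weisbach: ΔP = f(L/D)(ρV²/2) = 0.02639·(399/0.3452)·(1755·0.1455²/2) = 0.02639·1156·18.57 = 566.5 Pa.
ΔP = 566.5 Pa = 0.5665 kPa.

ΔP ≈ 0.5665 kPa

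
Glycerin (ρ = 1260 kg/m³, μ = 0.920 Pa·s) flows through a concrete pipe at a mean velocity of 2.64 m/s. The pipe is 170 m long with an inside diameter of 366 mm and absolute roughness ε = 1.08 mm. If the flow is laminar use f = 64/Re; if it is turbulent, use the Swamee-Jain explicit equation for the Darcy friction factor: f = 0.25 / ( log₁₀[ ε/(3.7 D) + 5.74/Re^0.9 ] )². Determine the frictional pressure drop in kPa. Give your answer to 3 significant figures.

Reynolds number Re = ρVD/μ = 1260 · 2.64 · 0.366 / 0.92 = 1323.
Re < 2300 → laminar flow, so f = 64/Re = 64/1323 = 0.04836 (the turbulent correlation is not needed).
Darcy-Weisbach: ΔP = f(L/D)(ρV²/2) = 0.04836·(170/0.366)·(1260·2.64²/2) = 0.04836·464.5·4391 = 9.863e+04 Pa.
ΔP = 9.863e+04 Pa = 98.6 kPa.

ΔP ≈ 98.6 kPa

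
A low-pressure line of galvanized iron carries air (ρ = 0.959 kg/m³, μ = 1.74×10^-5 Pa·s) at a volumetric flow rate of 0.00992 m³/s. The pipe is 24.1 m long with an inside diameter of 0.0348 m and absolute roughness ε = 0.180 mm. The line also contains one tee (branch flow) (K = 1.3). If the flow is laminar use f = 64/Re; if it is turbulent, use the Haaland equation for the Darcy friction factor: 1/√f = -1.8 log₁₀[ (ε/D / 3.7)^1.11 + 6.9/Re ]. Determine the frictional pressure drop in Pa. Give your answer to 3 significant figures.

ΔP ≈ 1310 Pa

Cross-sectional area A = πD²/4 = π(0.0348)²/4 = 0.0009511 m²; mean velocity V = Q/A = 0.00992/0.0009511 = 10.43 m/s.
Reynolds number Re = ρVD/μ = 0.959 · 10.43 · 0.0348 / 1.74e-05 = 2e+04.
Re > 4000 → turbulent. Relative roughness ε/D = 0.00018/0.0348 = 0.00517. Haaland: 1/√f = -1.8 log₁₀[(0.00517/3.7)^1.11 + 6.9/2e+04] = -1.8 log₁₀[0.000678 + 0.000345] = 5.382, so f = 0.03452.
Total minor-loss coefficient ΣK = 1·1.3 = 1.3.
ΔP = [f·L/D + ΣK]·(ρV²/2) = [0.03452·24.1/0.0348 + 1.3]·(0.959·10.43²/2) = [23.91 + 1.3]·52.16 = 1315 Pa.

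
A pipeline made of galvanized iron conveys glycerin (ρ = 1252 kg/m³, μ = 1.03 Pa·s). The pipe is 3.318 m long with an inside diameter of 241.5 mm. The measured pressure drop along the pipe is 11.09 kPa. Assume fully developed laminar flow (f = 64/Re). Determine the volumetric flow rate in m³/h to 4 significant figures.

For laminar flow, f = 64/Re with Re = ρVD/μ, so Darcy-Weisbach reduces to ΔP = 32μLV/D². Solving for V: V = ΔP·D²/(32μL) = 1.109e+04·(0.2415)²/(32·1.03·3.318) = 5.914 m/s.
Check: Re = ρVD/μ = 1252·5.914·0.2415/1.03 = 1736 < 2300, so the laminar assumption holds.
Q = V·A = 5.914·(π/4·0.2415²) = 0.2709 m³/s = 975.3 m³/h.

Q ≈ 975.3 m³/h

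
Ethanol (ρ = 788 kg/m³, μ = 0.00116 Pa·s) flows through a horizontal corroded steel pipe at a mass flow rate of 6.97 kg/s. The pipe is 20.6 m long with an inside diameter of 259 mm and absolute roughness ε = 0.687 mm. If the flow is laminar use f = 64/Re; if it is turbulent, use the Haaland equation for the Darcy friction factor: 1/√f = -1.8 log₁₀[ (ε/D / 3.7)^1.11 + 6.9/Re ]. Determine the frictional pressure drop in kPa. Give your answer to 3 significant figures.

ΔP ≈ 0.0257 kPa

A = πD²/4 = π(0.259)²/4 = 0.05269 m²; mean velocity V = ṁ/(ρA) = 6.97/(788 · 0.05269) = 0.1679 m/s.
Reynolds number Re = ρVD/μ = 788 · 0.1679 · 0.259 / 0.00116 = 2.954e+04.
Re > 4000 → turbulent. Relative roughness ε/D = 0.000687/0.259 = 0.00265. Haaland: 1/√f = -1.8 log₁₀[(0.00265/3.7)^1.11 + 6.9/2.954e+04] = -1.8 log₁₀[0.000323 + 0.000234] = 5.858, so f = 0.02914.
Darcy-Weisbach: ΔP = f(L/D)(ρV²/2) = 0.02914·(20.6/0.259)·(788·0.1679²/2) = 0.02914·79.54·11.11 = 25.74 Pa.
ΔP = 25.74 Pa = 0.0257 kPa.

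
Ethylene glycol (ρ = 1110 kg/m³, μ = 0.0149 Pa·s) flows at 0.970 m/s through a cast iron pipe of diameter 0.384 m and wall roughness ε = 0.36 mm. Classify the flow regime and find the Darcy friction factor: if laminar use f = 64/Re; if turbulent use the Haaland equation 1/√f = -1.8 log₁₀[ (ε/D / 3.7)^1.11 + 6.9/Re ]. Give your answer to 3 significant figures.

Re = ρVD/μ = 1110·0.97·0.384/0.0149 = 2.775e+04.
Re > 4000 → turbulent. ε/D = 0.00036/0.384 = 0.000937; Haaland: 1/√f = -1.8 log₁₀[0.000102 + 0.000249] = 6.219, so f = 0.02585.

f ≈ 0.0259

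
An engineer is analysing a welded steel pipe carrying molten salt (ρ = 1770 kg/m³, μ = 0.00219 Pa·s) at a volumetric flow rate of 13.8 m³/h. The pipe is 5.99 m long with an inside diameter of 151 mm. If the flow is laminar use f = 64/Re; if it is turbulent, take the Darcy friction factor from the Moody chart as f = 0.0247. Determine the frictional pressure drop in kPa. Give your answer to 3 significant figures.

ΔP ≈ 0.0397 kPa

Q = 13.8 m³/h = 13.8/3600 = 0.003833 m³/s.
Cross-sectional area A = πD²/4 = π(0.151)²/4 = 0.01791 m²; mean velocity V = Q/A = 0.003833/0.01791 = 0.2141 m/s.
Reynolds number Re = ρVD/μ = 1770 · 0.2141 · 0.151 / 0.00219 = 2.612e+04.
Re > 4000 → turbulent; use the Moody-chart value f = 0.0247.
Darcy-Weisbach: ΔP = f(L/D)(ρV²/2) = 0.0247·(5.99/0.151)·(1770·0.2141²/2) = 0.0247·39.67·40.55 = 39.73 Pa.
ΔP = 39.73 Pa = 0.0397 kPa.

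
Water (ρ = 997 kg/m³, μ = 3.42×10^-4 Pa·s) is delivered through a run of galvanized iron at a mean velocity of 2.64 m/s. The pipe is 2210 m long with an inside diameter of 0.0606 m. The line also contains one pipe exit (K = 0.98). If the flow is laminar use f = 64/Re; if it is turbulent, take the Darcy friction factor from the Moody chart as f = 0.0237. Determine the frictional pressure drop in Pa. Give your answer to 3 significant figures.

ΔP ≈ 3.01×10^6 Pa

Reynolds number Re = ρVD/μ = 997 · 2.64 · 0.0606 / 0.000342 = 4.664e+05.
Re > 4000 → turbulent; use the Moody-chart value f = 0.0237.
Total minor-loss coefficient ΣK = 1·0.98 = 0.98.
ΔP = [f·L/D + ΣK]·(ρV²/2) = [0.0237·2210/0.0606 + 0.98]·(997·2.64²/2) = [864.3 + 0.98]·3474 = 3.006e+06 Pa.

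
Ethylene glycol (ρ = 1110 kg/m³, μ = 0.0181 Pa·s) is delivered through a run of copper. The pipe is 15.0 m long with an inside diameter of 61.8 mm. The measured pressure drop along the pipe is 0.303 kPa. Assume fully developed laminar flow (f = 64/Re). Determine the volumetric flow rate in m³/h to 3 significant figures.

Q ≈ 1.44 m³/h

For laminar flow, f = 64/Re with Re = ρVD/μ, so Darcy-Weisbach reduces to ΔP = 32μLV/D². Solving for V: V = ΔP·D²/(32μL) = 303·(0.0618)²/(32·0.0181·15) = 0.1332 m/s.
Check: Re = ρVD/μ = 1110·0.1332·0.0618/0.0181 = 504.8 < 2300, so the laminar assumption holds.
Q = V·A = 0.1332·(π/4·0.0618²) = 0.0003995 m³/s = 1.44 m³/h.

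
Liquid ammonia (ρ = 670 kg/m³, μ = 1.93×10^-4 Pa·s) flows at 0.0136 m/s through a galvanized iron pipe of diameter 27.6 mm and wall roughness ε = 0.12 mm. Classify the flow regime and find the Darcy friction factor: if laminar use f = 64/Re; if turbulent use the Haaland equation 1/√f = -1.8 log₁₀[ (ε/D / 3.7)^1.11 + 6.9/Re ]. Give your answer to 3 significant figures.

f ≈ 0.0491

Re = ρVD/μ = 670·0.0136·0.0276/0.000193 = 1303.
Re < 2300 → laminar, so f = 64/Re = 0.04912 (roughness is irrelevant in laminar flow).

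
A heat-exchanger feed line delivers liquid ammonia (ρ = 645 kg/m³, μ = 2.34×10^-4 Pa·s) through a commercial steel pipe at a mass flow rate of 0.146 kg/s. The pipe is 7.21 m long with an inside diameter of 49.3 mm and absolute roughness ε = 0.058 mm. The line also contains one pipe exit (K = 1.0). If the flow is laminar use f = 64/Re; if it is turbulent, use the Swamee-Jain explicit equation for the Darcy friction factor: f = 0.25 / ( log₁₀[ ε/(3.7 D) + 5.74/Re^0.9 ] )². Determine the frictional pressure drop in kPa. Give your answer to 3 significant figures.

A = πD²/4 = π(0.0493)²/4 = 0.001909 m²; mean velocity V = ṁ/(ρA) = 0.146/(645 · 0.001909) = 0.1186 m/s.
Reynolds number Re = ρVD/μ = 645 · 0.1186 · 0.0493 / 0.000234 = 1.611e+04.
Re > 4000 → turbulent. Relative roughness ε/D = 5.8e-05/0.0493 = 0.00118. Swamee-Jain: f = 0.25/(log₁₀[0.00118/3.7 + 5.74/1.611e+04^0.9])² = 0.25/(log₁₀[0.000318 + 0.000938])² = 0.25/(-2.901)² = 0.02971.
Total minor-loss coefficient ΣK = 1·1 = 1.
ΔP = [f·L/D + ΣK]·(ρV²/2) = [0.02971·7.21/0.0493 + 1]·(645·0.1186²/2) = [4.345 + 1]·4.535 = 24.24 Pa.
ΔP = 24.24 Pa = 0.0242 kPa.

ΔP ≈ 0.0242 kPa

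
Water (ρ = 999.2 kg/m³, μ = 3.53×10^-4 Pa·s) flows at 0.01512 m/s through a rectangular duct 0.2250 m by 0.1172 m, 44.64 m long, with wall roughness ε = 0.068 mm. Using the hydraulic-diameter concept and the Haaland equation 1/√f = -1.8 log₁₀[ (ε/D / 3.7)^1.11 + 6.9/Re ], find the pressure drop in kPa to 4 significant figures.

ΔP ≈ 0.001163 kPa

Hydraulic diameter D_h = 4A/P = 4·(0.225·0.1172)/(2·(0.225+0.1172)) = 0.1055/0.6844 = 0.1541 m.
Re = ρVD_h/μ = 999.2·0.01512·0.1541/0.000353 = 6596.
ε/D_h = 6.8e-05/0.1541 = 0.000441; Haaland gives 1/√f = -1.8 log₁₀[4.41e-05+0.00105] = 5.332, so f = 0.03517.
ΔP = f(L/D_h)(ρV²/2) = 0.03517·44.64/0.1541·0.1142 = 1.163 Pa.
ΔP = 0.001163 kPa.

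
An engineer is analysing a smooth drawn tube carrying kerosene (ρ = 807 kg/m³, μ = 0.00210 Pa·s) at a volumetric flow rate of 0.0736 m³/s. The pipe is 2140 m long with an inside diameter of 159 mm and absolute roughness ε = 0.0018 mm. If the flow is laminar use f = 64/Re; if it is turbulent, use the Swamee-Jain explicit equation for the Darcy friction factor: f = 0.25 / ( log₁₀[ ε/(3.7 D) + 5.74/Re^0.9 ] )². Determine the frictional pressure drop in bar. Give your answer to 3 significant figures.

Cross-sectional area A = πD²/4 = π(0.159)²/4 = 0.01986 m²; mean velocity V = Q/A = 0.0736/0.01986 = 3.707 m/s.
Reynolds number Re = ρVD/μ = 807 · 3.707 · 0.159 / 0.0021 = 2.265e+05.
Re > 4000 → turbulent. Relative roughness ε/D = 1.8e-06/0.159 = 1.13e-05. Swamee-Jain: f = 0.25/(log₁₀[1.13e-05/3.7 + 5.74/2.265e+05^0.9])² = 0.25/(log₁₀[3.06e-06 + 8.7e-05])² = 0.25/(-4.046)² = 0.01527.
Darcy-Weisbach: ΔP = f(L/D)(ρV²/2) = 0.01527·(2140/0.159)·(807·3.707²/2) = 0.01527·1.346e+04·5544 = 1.14e+06 Pa.
ΔP = 1.14e+06 Pa = 11.4 bar.

ΔP ≈ 11.4 bar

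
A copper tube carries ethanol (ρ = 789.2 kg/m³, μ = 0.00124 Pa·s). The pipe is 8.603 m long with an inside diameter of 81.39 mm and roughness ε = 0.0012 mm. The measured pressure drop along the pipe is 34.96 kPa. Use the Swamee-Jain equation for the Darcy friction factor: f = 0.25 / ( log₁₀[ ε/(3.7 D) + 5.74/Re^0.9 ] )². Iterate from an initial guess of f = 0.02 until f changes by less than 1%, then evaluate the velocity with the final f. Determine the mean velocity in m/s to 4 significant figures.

Rearranging Darcy-Weisbach: V = √(2·ΔP·D/(f·L·ρ)). With ε/D = 1.2e-06/0.08139 = 1.47e-05, iterate starting from f = 0.02:
  f = 0.02 → V = √(2·3.496e+04·0.08139/(0.02·8.603·789.2)) = 6.474 m/s; Re = ρVD/μ = 3.353e+05; f → 0.01426
  f = 0.01426 → V = 7.666 m/s; Re = 3.971e+05; f → 0.01385
  f = 0.01385 → V = 7.779 m/s; Re = 4.029e+05; f → 0.01382
Converged (Δf/f < 1%). With the final f = 0.01382: V = √(2·3.496e+04·0.08139/(0.01382·8.603·789.2)) = 7.789 m/s.

V ≈ 7.789 m/s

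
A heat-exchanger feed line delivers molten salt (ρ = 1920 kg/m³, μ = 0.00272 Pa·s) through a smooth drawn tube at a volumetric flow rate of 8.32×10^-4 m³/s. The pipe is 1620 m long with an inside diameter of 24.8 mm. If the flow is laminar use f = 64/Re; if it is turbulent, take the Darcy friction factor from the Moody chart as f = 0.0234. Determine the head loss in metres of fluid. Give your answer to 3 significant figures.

Cross-sectional area A = πD²/4 = π(0.0248)²/4 = 0.0004831 m²; mean velocity V = Q/A = 0.000832/0.0004831 = 1.722 m/s.
Reynolds number Re = ρVD/μ = 1920 · 1.722 · 0.0248 / 0.00272 = 3.015e+04.
Re > 4000 → turbulent; use the Moody-chart value f = 0.0234.
Darcy-Weisbach: ΔP = f(L/D)(ρV²/2) = 0.0234·(1620/0.0248)·(1920·1.722²/2) = 0.0234·6.532e+04·2848 = 4.353e+06 Pa.
Head loss h_f = ΔP/(ρg) = 4.353e+06/(1920·9.81) = 231 m.

h_f ≈ 231 m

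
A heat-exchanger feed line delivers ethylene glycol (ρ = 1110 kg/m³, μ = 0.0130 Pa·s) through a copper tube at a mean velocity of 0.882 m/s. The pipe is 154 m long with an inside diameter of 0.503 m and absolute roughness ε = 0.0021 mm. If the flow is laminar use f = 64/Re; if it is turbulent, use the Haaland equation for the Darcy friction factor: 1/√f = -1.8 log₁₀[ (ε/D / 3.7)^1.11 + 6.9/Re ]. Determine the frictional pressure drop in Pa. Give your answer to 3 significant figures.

Reynolds number Re = ρVD/μ = 1110 · 0.882 · 0.503 / 0.013 = 3.788e+04.
Re > 4000 → turbulent. Relative roughness ε/D = 2.1e-06/0.503 = 4.17e-06. Haaland: 1/√f = -1.8 log₁₀[(4.17e-06/3.7)^1.11 + 6.9/3.788e+04] = -1.8 log₁₀[2.5e-07 + 0.000182] = 6.73, so f = 0.02208.
Darcy-Weisbach: ΔP = f(L/D)(ρV²/2) = 0.02208·(154/0.503)·(1110·0.882²/2) = 0.02208·306.2·431.7 = 2918 Pa.

ΔP ≈ 2920 Pa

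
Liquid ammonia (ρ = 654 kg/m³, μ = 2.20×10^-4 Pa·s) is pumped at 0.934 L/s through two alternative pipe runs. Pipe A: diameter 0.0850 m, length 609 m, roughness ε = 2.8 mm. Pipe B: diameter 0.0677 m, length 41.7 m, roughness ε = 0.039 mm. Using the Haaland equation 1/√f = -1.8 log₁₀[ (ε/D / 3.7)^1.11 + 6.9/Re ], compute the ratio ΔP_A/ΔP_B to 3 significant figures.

Pipe A: V = Q/A = 0.000934/0.005675 = 0.1646 m/s; Re = 4.159e+04; ε/D = 0.0329; Haaland → f = 0.06029; ΔP_A = f(L/D)(ρV²/2) = 3827 Pa.
Pipe B: V = Q/A = 0.000934/0.0036 = 0.2595 m/s; Re = 5.222e+04; ε/D = 0.000576; Haaland → f = 0.02233; ΔP_B = f(L/D)(ρV²/2) = 302.8 Pa.
ΔP_A/ΔP_B = 3827/302.8 = 12.6.

ΔP_A/ΔP_B ≈ 12.6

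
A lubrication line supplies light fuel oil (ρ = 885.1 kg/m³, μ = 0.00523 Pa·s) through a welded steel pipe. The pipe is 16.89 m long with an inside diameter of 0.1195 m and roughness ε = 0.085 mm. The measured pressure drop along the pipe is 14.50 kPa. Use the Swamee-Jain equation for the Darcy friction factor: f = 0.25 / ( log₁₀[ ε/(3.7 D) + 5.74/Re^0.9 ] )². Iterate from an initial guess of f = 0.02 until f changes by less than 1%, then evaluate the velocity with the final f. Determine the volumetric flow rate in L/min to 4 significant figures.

Q ≈ 2163 L/min

Rearranging Darcy-Weisbach: V = √(2·ΔP·D/(f·L·ρ)). With ε/D = 8.5e-05/0.1195 = 0.000711, iterate starting from f = 0.02:
  f = 0.02 → V = √(2·1.45e+04·0.1195/(0.02·16.89·885.1)) = 3.405 m/s; Re = ρVD/μ = 6.885e+04; f → 0.02227
  f = 0.02227 → V = 3.226 m/s; Re = 6.525e+04; f → 0.02243
Converged (Δf/f < 1%). With the final f = 0.02243: V = √(2·1.45e+04·0.1195/(0.02243·16.89·885.1)) = 3.215 m/s.
Q = V·A = 3.215·(π/4·0.1195²) = 0.03605 m³/s = 2163 L/min.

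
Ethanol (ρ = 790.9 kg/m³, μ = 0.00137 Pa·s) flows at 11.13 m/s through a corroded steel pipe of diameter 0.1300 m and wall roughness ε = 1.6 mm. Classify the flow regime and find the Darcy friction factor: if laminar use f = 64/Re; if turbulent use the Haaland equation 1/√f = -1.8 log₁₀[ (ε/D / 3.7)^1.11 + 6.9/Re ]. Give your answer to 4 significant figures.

f ≈ 0.04085

Re = ρVD/μ = 790.9·11.13·0.13/0.00137 = 8.353e+05.
Re > 4000 → turbulent. ε/D = 0.0016/0.13 = 0.0123; Haaland: 1/√f = -1.8 log₁₀[0.00178 + 8.26e-06] = 4.947, so f = 0.04085.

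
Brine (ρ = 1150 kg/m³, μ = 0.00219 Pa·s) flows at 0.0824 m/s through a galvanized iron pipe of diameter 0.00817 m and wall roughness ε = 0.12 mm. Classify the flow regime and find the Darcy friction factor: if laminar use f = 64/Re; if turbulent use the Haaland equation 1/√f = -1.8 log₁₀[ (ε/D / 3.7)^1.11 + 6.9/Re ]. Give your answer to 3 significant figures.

Re = ρVD/μ = 1150·0.0824·0.00817/0.00219 = 353.5.
Re < 2300 → laminar, so f = 64/Re = 0.181 (roughness is irrelevant in laminar flow).

f ≈ 0.181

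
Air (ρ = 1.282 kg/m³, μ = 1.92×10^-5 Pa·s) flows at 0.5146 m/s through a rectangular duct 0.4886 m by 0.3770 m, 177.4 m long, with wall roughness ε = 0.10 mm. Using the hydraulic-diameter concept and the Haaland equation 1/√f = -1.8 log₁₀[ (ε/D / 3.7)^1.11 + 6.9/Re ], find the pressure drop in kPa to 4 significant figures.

ΔP ≈ 0.001997 kPa

Hydraulic diameter D_h = 4A/P = 4·(0.4886·0.377)/(2·(0.4886+0.377)) = 0.7368/1.731 = 0.4256 m.
Re = ρVD_h/μ = 1.282·0.5146·0.4256/1.92e-05 = 1.462e+04.
ε/D_h = 0.0001/0.4256 = 0.000235; Haaland gives 1/√f = -1.8 log₁₀[2.19e-05+0.000472] = 5.952, so f = 0.02823.
ΔP = f(L/D_h)(ρV²/2) = 0.02823·177.4/0.4256·0.1697 = 1.997 Pa.
ΔP = 0.001997 kPa.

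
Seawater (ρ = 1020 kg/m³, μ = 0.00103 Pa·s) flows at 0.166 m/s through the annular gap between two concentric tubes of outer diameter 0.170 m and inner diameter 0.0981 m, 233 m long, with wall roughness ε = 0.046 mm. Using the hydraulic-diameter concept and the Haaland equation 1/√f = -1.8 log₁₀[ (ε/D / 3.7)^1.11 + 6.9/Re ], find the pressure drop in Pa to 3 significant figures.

ΔP ≈ 1380 Pa

Hydraulic diameter D_h = 4A/P = D_o - D_i = 0.17 - 0.0981 = 0.0719 m.
Re = ρVD_h/μ = 1020·0.166·0.0719/0.00103 = 1.182e+04.
ε/D_h = 4.6e-05/0.0719 = 0.00064; Haaland gives 1/√f = -1.8 log₁₀[6.67e-05+0.000584] = 5.736, so f = 0.03039.
ΔP = f(L/D_h)(ρV²/2) = 0.03039·233/0.0719·14.05 = 1384 Pa.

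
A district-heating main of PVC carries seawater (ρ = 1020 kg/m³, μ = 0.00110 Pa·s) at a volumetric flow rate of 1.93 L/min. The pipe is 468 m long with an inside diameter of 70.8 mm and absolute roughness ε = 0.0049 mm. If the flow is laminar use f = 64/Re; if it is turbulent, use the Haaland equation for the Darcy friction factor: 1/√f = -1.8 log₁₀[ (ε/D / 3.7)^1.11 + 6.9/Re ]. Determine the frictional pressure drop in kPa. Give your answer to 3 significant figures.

Q = 1.93 L/min = 1.93/60000 = 3.217e-05 m³/s.
Cross-sectional area A = πD²/4 = π(0.0708)²/4 = 0.003937 m²; mean velocity V = Q/A = 3.217e-05/0.003937 = 0.008171 m/s.
Reynolds number Re = ρVD/μ = 1020 · 0.008171 · 0.0708 / 0.0011 = 536.4.
Re < 2300 → laminar flow, so f = 64/Re = 64/536.4 = 0.1193 (the turbulent correlation is not needed).
Darcy-Weisbach: ΔP = f(L/D)(ρV²/2) = 0.1193·(468/0.0708)·(1020·0.008171²/2) = 0.1193·6610·0.03405 = 26.85 Pa.
ΔP = 26.85 Pa = 0.0269 kPa.

ΔP ≈ 0.0269 kPa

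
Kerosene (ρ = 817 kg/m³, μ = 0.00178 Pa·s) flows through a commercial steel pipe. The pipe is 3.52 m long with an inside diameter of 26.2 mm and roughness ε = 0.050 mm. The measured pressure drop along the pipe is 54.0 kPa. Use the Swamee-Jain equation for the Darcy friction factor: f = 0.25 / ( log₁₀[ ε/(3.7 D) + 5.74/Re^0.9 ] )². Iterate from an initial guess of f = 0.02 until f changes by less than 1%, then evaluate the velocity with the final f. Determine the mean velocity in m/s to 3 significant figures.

Rearranging Darcy-Weisbach: V = √(2·ΔP·D/(f·L·ρ)). With ε/D = 5e-05/0.0262 = 0.00191, iterate starting from f = 0.02:
  f = 0.02 → V = √(2·5.4e+04·0.0262/(0.02·3.52·817)) = 7.014 m/s; Re = ρVD/μ = 8.435e+04; f → 0.02538
  f = 0.02538 → V = 6.226 m/s; Re = 7.487e+04; f → 0.02561
Converged (Δf/f < 1%). With the final f = 0.02561: V = √(2·5.4e+04·0.0262/(0.02561·3.52·817)) = 6.198 m/s.

V ≈ 6.20 m/s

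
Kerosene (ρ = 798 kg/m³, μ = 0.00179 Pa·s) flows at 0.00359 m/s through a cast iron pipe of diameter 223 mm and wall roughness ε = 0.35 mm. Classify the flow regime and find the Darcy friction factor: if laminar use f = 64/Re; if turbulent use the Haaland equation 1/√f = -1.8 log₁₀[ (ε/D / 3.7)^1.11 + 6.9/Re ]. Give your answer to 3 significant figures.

f ≈ 0.179

Re = ρVD/μ = 798·0.00359·0.223/0.00179 = 356.9.
Re < 2300 → laminar, so f = 64/Re = 0.1793 (roughness is irrelevant in laminar flow).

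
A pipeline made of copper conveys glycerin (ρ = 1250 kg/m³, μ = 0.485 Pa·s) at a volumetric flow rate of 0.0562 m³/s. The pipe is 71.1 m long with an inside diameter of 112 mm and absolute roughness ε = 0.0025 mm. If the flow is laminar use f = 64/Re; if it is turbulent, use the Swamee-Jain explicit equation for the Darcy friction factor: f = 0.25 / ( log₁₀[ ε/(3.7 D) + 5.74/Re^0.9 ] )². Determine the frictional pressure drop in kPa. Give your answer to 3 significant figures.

Cross-sectional area A = πD²/4 = π(0.112)²/4 = 0.009852 m²; mean velocity V = Q/A = 0.0562/0.009852 = 5.704 m/s.
Reynolds number Re = ρVD/μ = 1250 · 5.704 · 0.112 / 0.485 = 1647.
Re < 2300 → laminar flow, so f = 64/Re = 64/1647 = 0.03887 (the turbulent correlation is not needed).
Darcy-Weisbach: ΔP = f(L/D)(ρV²/2) = 0.03887·(71.1/0.112)·(1250·5.704²/2) = 0.03887·634.8·2.034e+04 = 5.018e+05 Pa.
ΔP = 5.018e+05 Pa = 502 kPa.

ΔP ≈ 502 kPa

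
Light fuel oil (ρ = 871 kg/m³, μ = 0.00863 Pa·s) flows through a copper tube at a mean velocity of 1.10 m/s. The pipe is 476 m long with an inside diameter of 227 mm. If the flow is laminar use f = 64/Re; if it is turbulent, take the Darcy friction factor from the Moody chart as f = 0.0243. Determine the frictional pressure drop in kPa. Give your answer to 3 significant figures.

Reynolds number Re = ρVD/μ = 871 · 1.1 · 0.227 / 0.00863 = 2.52e+04.
Re > 4000 → turbulent; use the Moody-chart value f = 0.0243.
Darcy-Weisbach: ΔP = f(L/D)(ρV²/2) = 0.0243·(476/0.227)·(871·1.1²/2) = 0.0243·2097·527 = 2.685e+04 Pa.
ΔP = 2.685e+04 Pa = 26.9 kPa.

ΔP ≈ 26.9 kPa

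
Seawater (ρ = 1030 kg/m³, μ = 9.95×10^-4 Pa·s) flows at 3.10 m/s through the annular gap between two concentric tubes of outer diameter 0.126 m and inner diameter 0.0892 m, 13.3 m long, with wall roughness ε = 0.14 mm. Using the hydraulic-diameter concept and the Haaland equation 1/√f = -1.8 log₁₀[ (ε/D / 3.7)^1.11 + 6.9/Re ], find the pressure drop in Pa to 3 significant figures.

ΔP ≈ 51700 Pa

Hydraulic diameter D_h = 4A/P = D_o - D_i = 0.126 - 0.0892 = 0.0368 m.
Re = ρVD_h/μ = 1030·3.1·0.0368/0.000995 = 1.181e+05.
ε/D_h = 0.00014/0.0368 = 0.0038; Haaland gives 1/√f = -1.8 log₁₀[0.000482+5.84e-05] = 5.88, so f = 0.02892.
ΔP = f(L/D_h)(ρV²/2) = 0.02892·13.3/0.0368·4949 = 5.173e+04 Pa.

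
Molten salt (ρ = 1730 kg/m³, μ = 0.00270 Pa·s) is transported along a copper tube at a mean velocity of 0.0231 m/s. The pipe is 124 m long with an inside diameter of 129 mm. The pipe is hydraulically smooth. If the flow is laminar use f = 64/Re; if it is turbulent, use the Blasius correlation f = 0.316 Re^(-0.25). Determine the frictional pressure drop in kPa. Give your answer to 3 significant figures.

ΔP ≈ 0.0149 kPa

Reynolds number Re = ρVD/μ = 1730 · 0.0231 · 0.129 / 0.0027 = 1909.
Re < 2300 → laminar flow, so f = 64/Re = 64/1909 = 0.03352 (the turbulent correlation is not needed).
Darcy-Weisbach: ΔP = f(L/D)(ρV²/2) = 0.03352·(124/0.129)·(1730·0.0231²/2) = 0.03352·961.2·0.4616 = 14.87 Pa.
ΔP = 14.87 Pa = 0.0149 kPa.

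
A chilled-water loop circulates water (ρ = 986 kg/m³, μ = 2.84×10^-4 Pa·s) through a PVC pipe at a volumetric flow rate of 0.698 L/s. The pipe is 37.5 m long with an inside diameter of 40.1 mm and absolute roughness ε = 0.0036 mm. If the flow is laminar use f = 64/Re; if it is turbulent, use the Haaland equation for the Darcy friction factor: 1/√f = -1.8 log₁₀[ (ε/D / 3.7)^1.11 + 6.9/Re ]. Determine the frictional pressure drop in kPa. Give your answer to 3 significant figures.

ΔP ≈ 2.70 kPa

Q = 0.698 L/s = 0.698/1000 = 0.000698 m³/s.
Cross-sectional area A = πD²/4 = π(0.0401)²/4 = 0.001263 m²; mean velocity V = Q/A = 0.000698/0.001263 = 0.5527 m/s.
Reynolds number Re = ρVD/μ = 986 · 0.5527 · 0.0401 / 0.000284 = 7.694e+04.
Re > 4000 → turbulent. Relative roughness ε/D = 3.6e-06/0.0401 = 8.98e-05. Haaland: 1/√f = -1.8 log₁₀[(8.98e-05/3.7)^1.11 + 6.9/7.694e+04] = -1.8 log₁₀[7.54e-06 + 8.97e-05] = 7.222, so f = 0.01917.
Darcy-Weisbach: ΔP = f(L/D)(ρV²/2) = 0.01917·(37.5/0.0401)·(986·0.5527²/2) = 0.01917·935.2·150.6 = 2700 Pa.
ΔP = 2700 Pa = 2.70 kPa.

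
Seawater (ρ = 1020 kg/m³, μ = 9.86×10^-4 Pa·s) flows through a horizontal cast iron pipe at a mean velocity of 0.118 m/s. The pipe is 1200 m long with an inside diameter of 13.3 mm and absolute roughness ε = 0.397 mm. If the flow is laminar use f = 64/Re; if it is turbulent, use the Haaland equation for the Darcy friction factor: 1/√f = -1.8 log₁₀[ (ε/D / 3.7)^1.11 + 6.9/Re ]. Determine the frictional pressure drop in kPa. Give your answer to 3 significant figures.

Reynolds number Re = ρVD/μ = 1020 · 0.118 · 0.0133 / 0.000986 = 1624.
Re < 2300 → laminar flow, so f = 64/Re = 64/1624 = 0.03942 (the turbulent correlation is not needed).
Darcy-Weisbach: ΔP = f(L/D)(ρV²/2) = 0.03942·(1200/0.0133)·(1020·0.118²/2) = 0.03942·9.023e+04·7.101 = 2.526e+04 Pa.
ΔP = 2.526e+04 Pa = 25.3 kPa.

ΔP ≈ 25.3 kPa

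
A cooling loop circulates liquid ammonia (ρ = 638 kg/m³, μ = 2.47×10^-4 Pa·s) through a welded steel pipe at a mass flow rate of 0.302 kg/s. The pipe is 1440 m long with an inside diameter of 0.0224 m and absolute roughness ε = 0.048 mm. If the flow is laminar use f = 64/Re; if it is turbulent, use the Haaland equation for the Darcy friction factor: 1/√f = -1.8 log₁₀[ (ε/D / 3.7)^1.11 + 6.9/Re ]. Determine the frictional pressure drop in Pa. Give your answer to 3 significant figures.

ΔP ≈ 767000 Pa

A = πD²/4 = π(0.0224)²/4 = 0.0003941 m²; mean velocity V = ṁ/(ρA) = 0.302/(638 · 0.0003941) = 1.201 m/s.
Reynolds number Re = ρVD/μ = 638 · 1.201 · 0.0224 / 0.000247 = 6.95e+04.
Re > 4000 → turbulent. Relative roughness ε/D = 4.8e-05/0.0224 = 0.00214. Haaland: 1/√f = -1.8 log₁₀[(0.00214/3.7)^1.11 + 6.9/6.95e+04] = -1.8 log₁₀[0.000255 + 9.93e-05] = 6.211, so f = 0.02592.
Darcy-Weisbach: ΔP = f(L/D)(ρV²/2) = 0.02592·(1440/0.0224)·(638·1.201²/2) = 0.02592·6.429e+04·460.2 = 7.67e+05 Pa.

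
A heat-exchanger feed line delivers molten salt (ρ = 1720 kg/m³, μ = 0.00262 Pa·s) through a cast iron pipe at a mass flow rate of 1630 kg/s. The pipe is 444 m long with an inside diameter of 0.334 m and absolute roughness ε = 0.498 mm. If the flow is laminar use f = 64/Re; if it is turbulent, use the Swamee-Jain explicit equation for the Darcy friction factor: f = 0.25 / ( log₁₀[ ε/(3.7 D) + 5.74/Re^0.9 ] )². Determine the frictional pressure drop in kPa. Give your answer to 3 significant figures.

A = πD²/4 = π(0.334)²/4 = 0.08762 m²; mean velocity V = ṁ/(ρA) = 1630/(1720 · 0.08762) = 10.82 m/s.
Reynolds number Re = ρVD/μ = 1720 · 10.82 · 0.334 / 0.00262 = 2.372e+06.
Re > 4000 → turbulent. Relative roughness ε/D = 0.000498/0.334 = 0.00149. Swamee-Jain: f = 0.25/(log₁₀[0.00149/3.7 + 5.74/2.372e+06^0.9])² = 0.25/(log₁₀[0.000403 + 1.05e-05])² = 0.25/(-3.384)² = 0.02184.
Darcy-Weisbach: ΔP = f(L/D)(ρV²/2) = 0.02184·(444/0.334)·(1720·10.82²/2) = 0.02184·1329·1.006e+05 = 2.921e+06 Pa.
ΔP = 2.921e+06 Pa = 2920 kPa.

ΔP ≈ 2920 kPa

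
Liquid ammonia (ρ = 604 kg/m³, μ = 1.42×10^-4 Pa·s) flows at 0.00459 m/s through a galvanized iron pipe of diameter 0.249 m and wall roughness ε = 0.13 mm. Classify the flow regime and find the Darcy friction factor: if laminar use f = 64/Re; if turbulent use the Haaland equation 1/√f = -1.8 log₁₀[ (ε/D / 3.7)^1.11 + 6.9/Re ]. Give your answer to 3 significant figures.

f ≈ 0.0385

Re = ρVD/μ = 604·0.00459·0.249/0.000142 = 4861.
Re > 4000 → turbulent. ε/D = 0.00013/0.249 = 0.000522; Haaland: 1/√f = -1.8 log₁₀[5.32e-05 + 0.00142] = 5.097, so f = 0.03848.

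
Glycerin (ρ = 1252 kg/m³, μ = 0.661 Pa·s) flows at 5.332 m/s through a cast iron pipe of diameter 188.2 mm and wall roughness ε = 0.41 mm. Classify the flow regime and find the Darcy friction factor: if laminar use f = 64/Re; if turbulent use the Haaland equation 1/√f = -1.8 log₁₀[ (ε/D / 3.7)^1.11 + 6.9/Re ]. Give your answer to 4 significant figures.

Re = ρVD/μ = 1252·5.332·0.1882/0.661 = 1901.
Re < 2300 → laminar, so f = 64/Re = 0.03367 (roughness is irrelevant in laminar flow).

f ≈ 0.03367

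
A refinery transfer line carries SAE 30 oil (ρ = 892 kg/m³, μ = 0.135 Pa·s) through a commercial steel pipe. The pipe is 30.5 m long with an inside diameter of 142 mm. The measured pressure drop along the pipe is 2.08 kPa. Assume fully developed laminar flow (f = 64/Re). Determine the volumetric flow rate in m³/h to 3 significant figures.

Q ≈ 18.1 m³/h

For laminar flow, f = 64/Re with Re = ρVD/μ, so Darcy-Weisbach reduces to ΔP = 32μLV/D². Solving for V: V = ΔP·D²/(32μL) = 2080·(0.142)²/(32·0.135·30.5) = 0.3183 m/s.
Check: Re = ρVD/μ = 892·0.3183·0.142/0.135 = 298.7 < 2300, so the laminar assumption holds.
Q = V·A = 0.3183·(π/4·0.142²) = 0.005041 m³/s = 18.1 m³/h.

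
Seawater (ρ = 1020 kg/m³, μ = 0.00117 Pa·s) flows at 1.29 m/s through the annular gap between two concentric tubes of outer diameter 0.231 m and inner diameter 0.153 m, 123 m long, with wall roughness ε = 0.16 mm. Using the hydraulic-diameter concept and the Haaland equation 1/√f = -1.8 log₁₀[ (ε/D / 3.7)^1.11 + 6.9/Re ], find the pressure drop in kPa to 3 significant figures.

ΔP ≈ 33.9 kPa

Hydraulic diameter D_h = 4A/P = D_o - D_i = 0.231 - 0.153 = 0.078 m.
Re = ρVD_h/μ = 1020·1.29·0.078/0.00117 = 8.772e+04.
ε/D_h = 0.00016/0.078 = 0.00205; Haaland gives 1/√f = -1.8 log₁₀[0.000243+7.87e-05] = 6.287, so f = 0.0253.
ΔP = f(L/D_h)(ρV²/2) = 0.0253·123/0.078·848.7 = 3.386e+04 Pa.
ΔP = 33.9 kPa.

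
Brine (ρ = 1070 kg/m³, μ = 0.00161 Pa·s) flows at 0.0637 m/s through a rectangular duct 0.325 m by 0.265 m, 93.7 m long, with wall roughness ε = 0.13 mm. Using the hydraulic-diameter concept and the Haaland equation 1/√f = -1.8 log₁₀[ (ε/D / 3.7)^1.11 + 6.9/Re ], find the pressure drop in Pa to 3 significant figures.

Hydraulic diameter D_h = 4A/P = 4·(0.325·0.265)/(2·(0.325+0.265)) = 0.3445/1.18 = 0.2919 m.
Re = ρVD_h/μ = 1070·0.0637·0.2919/0.00161 = 1.236e+04.
ε/D_h = 0.00013/0.2919 = 0.000445; Haaland gives 1/√f = -1.8 log₁₀[4.46e-05+0.000558] = 5.796, so f = 0.02977.
ΔP = f(L/D_h)(ρV²/2) = 0.02977·93.7/0.2919·2.171 = 20.74 Pa.

ΔP ≈ 20.7 Pa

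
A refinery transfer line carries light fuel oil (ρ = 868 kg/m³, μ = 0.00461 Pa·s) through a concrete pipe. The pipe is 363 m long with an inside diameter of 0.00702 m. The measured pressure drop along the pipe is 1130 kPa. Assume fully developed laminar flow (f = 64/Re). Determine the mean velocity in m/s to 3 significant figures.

For laminar flow, f = 64/Re with Re = ρVD/μ, so Darcy-Weisbach reduces to ΔP = 32μLV/D². Solving for V: V = ΔP·D²/(32μL) = 1.13e+06·(0.00702)²/(32·0.00461·363) = 1.04 m/s.
Check: Re = ρVD/μ = 868·1.04·0.00702/0.00461 = 1375 < 2300, so the laminar assumption holds.

V ≈ 1.04 m/s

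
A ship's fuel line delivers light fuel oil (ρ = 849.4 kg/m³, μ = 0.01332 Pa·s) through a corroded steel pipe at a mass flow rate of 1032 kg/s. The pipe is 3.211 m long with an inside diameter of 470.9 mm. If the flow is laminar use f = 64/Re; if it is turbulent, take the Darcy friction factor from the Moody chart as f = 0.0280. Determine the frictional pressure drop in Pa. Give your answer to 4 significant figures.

A = πD²/4 = π(0.4709)²/4 = 0.1742 m²; mean velocity V = ṁ/(ρA) = 1032/(849.4 · 0.1742) = 6.976 m/s.
Reynolds number Re = ρVD/μ = 849.4 · 6.976 · 0.4709 / 0.0133 = 2.095e+05.
Re > 4000 → turbulent; use the Moody-chart value f = 0.0280.
Darcy-Weisbach: ΔP = f(L/D)(ρV²/2) = 0.028·(3.211/0.4709)·(849.4·6.976²/2) = 0.028·6.819·2.067e+04 = 3946 Pa.

ΔP ≈ 3946 Pa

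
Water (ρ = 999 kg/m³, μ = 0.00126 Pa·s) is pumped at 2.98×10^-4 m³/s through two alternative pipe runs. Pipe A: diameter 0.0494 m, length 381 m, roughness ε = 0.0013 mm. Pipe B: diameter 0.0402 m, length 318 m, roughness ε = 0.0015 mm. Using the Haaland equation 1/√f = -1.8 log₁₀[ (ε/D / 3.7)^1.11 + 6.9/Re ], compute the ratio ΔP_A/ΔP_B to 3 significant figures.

ΔP_A/ΔP_B ≈ 0.454

Pipe A: V = Q/A = 0.000298/0.001917 = 0.1555 m/s; Re = 6090; ε/D = 2.63e-05; Haaland → f = 0.03559; ΔP_A = f(L/D)(ρV²/2) = 3314 Pa.
Pipe B: V = Q/A = 0.000298/0.001269 = 0.2348 m/s; Re = 7483; ε/D = 3.73e-05; Haaland → f = 0.03353; ΔP_B = f(L/D)(ρV²/2) = 7304 Pa.
ΔP_A/ΔP_B = 3314/7304 = 0.454.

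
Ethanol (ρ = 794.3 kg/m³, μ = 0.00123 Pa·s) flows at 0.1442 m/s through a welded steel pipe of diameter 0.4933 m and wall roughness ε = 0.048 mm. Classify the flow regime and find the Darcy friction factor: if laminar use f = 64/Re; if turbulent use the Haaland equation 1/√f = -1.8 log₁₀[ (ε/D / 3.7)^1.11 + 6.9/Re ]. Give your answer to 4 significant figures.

Re = ρVD/μ = 794.3·0.1442·0.4933/0.00123 = 4.594e+04.
Re > 4000 → turbulent. ε/D = 4.8e-05/0.4933 = 9.73e-05; Haaland: 1/√f = -1.8 log₁₀[8.24e-06 + 0.00015] = 6.84, so f = 0.02137.

f ≈ 0.02137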